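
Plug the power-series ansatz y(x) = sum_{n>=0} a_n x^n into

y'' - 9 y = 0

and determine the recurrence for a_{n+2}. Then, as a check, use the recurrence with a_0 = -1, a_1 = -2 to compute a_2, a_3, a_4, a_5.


Substitute y = sum_n a_n x^n into y'' + (const) y = 0.
y''(x) = sum_{n>=0} (n+2)(n+1) a_{n+2} x^n.
The ODE becomes sum_n [(n+2)(n+1) a_{n+2} - 9 a_n] x^n = 0.
Setting each coefficient to zero gives the recurrence:
  (n+2)(n+1) a_{n+2} - 9 a_n = 0,
  a_{n+2} = 9 / ((n+1)(n+2)) a_n.

Check with a_0 = -1, a_1 = -2 (apply the recurrence for n = 0, 1, 2, 3): a_0 = -1, a_1 = -2, a_2 = -9/2, a_3 = -3, a_4 = -27/8, a_5 = -27/20.

a_{n+2} = 9/((n+1)(n+2)) * a_n; check: a_0 = -1, a_1 = -2, a_2 = -9/2, a_3 = -3, a_4 = -27/8, a_5 = -27/20


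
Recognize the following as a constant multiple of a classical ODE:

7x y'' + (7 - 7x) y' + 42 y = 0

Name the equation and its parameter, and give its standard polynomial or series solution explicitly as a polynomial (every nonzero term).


All three coefficients share the factor 7; dividing through by 7 gives  x y'' + (1 - x) y' + 6 y = 0.
This matches the Laguerre equation x y'' + (1 - x) y' + n y = 0 with n = 6; the polynomial solution is L_6(x).
With y = sum_k a_k x^k, matching x^k gives (k+1)k a_{k+1} + (k+1) a_{k+1} - k a_k + n a_k = 0, i.e. (k+1)^2 a_{k+1} = (k - n) a_k = (k - 6) a_k. The right side vanishes at k = 6, so the series terminates at degree 6.
Standard normalization L_n(0) = 1 gives a_0 = 1. Work upward with a_{k+1} = (k - 6) a_k / (k+1)^2:
  a_1 = (0 - 6)(1) / 1^2 = -6/1 = -6
  a_2 = (1 - 6)(-6) / 2^2 = 30/4 = 15/2
  a_3 = (2 - 6)(15/2) / 3^2 = -30/9 = -10/3
  a_4 = (3 - 6)(-10/3) / 4^2 = 10/16 = 5/8
  a_5 = (4 - 6)(5/8) / 5^2 = (-5/4)/25 = -1/20
  a_6 = (5 - 6)(-1/20) / 6^2 = (1/20)/36 = 1/720
Hence L_6(x) = x^6/720 - x^5/20 + 5 x^4/8 - 10 x^3/3 + 15 x^2/2 - 6 x + 1.

L_6(x); series = x^6/720 - x^5/20 + 5 x^4/8 - 10 x^3/3 + 15 x^2/2 - 6 x + 1


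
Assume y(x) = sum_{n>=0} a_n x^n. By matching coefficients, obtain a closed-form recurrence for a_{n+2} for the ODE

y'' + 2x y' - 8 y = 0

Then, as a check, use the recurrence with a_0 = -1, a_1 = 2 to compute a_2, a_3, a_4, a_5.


Substitute y = sum_n a_n x^n.
y''(x) has coefficient (n+2)(n+1) a_{n+2} at x^n;
2 x y'(x) has coefficient 2 n a_n at x^n (shift);
-8 y(x) has coefficient -8 a_n at x^n.
Matching x^n: (n+2)(n+1) a_{n+2} + (2n - 8) a_n = 0.
Thus a_{n+2} = (-2n + 8) / ((n+1)(n+2)) * a_n.

Check with a_0 = -1, a_1 = 2 (apply the recurrence for n = 0, 1, 2, 3): a_0 = -1, a_1 = 2, a_2 = -4, a_3 = 2, a_4 = -4/3, a_5 = 1/5.

a_(n+2) = (-2n + 8) / ((n+1)(n+2)) * a_n; check: a_0 = -1, a_1 = 2, a_2 = -4, a_3 = 2, a_4 = -4/3, a_5 = 1/5


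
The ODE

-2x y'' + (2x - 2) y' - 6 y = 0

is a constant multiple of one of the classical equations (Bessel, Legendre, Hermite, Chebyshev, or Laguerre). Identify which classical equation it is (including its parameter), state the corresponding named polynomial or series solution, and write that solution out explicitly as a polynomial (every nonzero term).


All three coefficients share the factor -2; dividing through by -2 gives  x y'' + (1 - x) y' + 3 y = 0.
This matches the Laguerre equation x y'' + (1 - x) y' + n y = 0 with n = 3; the polynomial solution is L_3(x).
With y = sum_k a_k x^k, matching x^k gives (k+1)k a_{k+1} + (k+1) a_{k+1} - k a_k + n a_k = 0, i.e. (k+1)^2 a_{k+1} = (k - n) a_k = (k - 3) a_k. The right side vanishes at k = 3, so the series terminates at degree 3.
Standard normalization L_n(0) = 1 gives a_0 = 1. Work upward with a_{k+1} = (k - 3) a_k / (k+1)^2:
  a_1 = (0 - 3)(1) / 1^2 = -3/1 = -3
  a_2 = (1 - 3)(-3) / 2^2 = 6/4 = 3/2
  a_3 = (2 - 3)(3/2) / 3^2 = (-3/2)/9 = -1/6
Hence L_3(x) = -x^3/6 + 3 x^2/2 - 3 x + 1.

L_3(x); series = -x^3/6 + 3 x^2/2 - 3 x + 1


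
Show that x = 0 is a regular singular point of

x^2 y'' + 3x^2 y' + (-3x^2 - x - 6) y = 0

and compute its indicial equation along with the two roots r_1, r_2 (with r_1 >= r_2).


Divide by x^2 to reach normal form y'' + P_1(x) y' + P_2(x) y = 0 with P_1(x) = 3 and P_2(x) = -3 - 1/x - 6/x^2.
x = 0 is a singular point because the y-coefficient -3 - 1/x - 6/x^2 has a pole at x = 0.
It is a regular singular point because x P_1(x) = p(x) = 3x and x^2 P_2(x) = q(x) = -3x^2 - x - 6 are polynomials, hence analytic at x = 0.
p(0) = 0,  q(0) = -6.
Indicial equation: r(r-1) + p(0) r + q(0) = 0, i.e. r^2 + (p(0) - 1) r + q(0) = 0, i.e. r^2 - 1 r - 6 = 0.
Discriminant: (-1)^2 - 4(-6) = 25, so r = (1 ± 5)/2.
Solving: r_1 = 3, r_2 = -2.

indicial: r^2 - 1 r - 6 = 0; roots r_1 = 3, r_2 = -2


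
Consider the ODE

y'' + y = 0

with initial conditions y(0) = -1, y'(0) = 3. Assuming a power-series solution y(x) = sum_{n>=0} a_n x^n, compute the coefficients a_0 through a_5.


Ansatz: y(x) = sum_{n>=0} a_n x^n, so y'(x) = sum_{n>=1} n a_n x^(n-1) and y''(x) = sum_{n>=2} n(n-1) a_n x^(n-2).
Substitute into P(x) y'' + Q(x) y' + R(x) y = 0 with P(x) = 1, Q(x) = 0, R(x) = 1, and match powers of x.
Initial conditions: a_0 = -1, a_1 = 3.
Setting the coefficient of each power of x to zero and solving order by order (substituting the coefficients already found):
  x^0: 2 a_2 + a_0 = 0  ->  2 a_2 = -a_0 = 1  ->  a_2 = 1/2
  x^1: 6 a_3 + a_1 = 0  ->  6 a_3 = -a_1 = -3  ->  a_3 = -1/2
  x^2: 12 a_4 + a_2 = 0  ->  12 a_4 = -a_2 = -1/2  ->  a_4 = -1/24
  x^3: 20 a_5 + a_3 = 0  ->  20 a_5 = -a_3 = 1/2  ->  a_5 = 1/40
Truncated series: y(x) = -1 + 3 x + (1/2) x^2 - (1/2) x^3 - (1/24) x^4 + (1/40) x^5 + O(x^6).

a_0 = -1; a_1 = 3; a_2 = 1/2; a_3 = -1/2; a_4 = -1/24; a_5 = 1/40


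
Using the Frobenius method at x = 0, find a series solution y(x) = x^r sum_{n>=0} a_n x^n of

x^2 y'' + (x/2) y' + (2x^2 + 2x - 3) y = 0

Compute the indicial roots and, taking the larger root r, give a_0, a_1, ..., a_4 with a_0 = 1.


Write in Frobenius form y'' + (p(x)/x) y' + (q(x)/x^2) y = 0:
  p(x) = 1/2,  q(x) = 2x^2 + 2x - 3.
Indicial equation: r(r-1) + (1/2) r + (-3) = 0 -> roots r_1 = 2, r_2 = -3/2.
Take r = r_1 = 2. Let y(x) = x^r sum_{n>=0} a_n x^n with a_0 = 1.
Substitute y = x^r sum a_n x^n and match x^{r+n}. The recurrence is
  D(n) a_n + 2 a_{n-1} + 2 a_{n-2} = 0,  where D(n) = (r+n)(r+n-1) + (1/2)(r+n) + (-3).
  a_n = [-2 a_{n-1} - 2 a_{n-2}] / D(n).
Since the indicial polynomial factors as (r - r_1)(r - r_2), D(n) = (r_1 + n - r_1)(r_1 + n - r_2) = n(n + 7/2).
Evaluating step by step (a_0 = 1):
  n = 1: D(1) = 1(1 + 7/2) = 9/2; numerator = -2(1) = -2; a_1 = (-2)/(9/2) = -4/9
  n = 2: D(2) = 2(2 + 7/2) = 11; numerator = -2(-4/9) - 2(1) = -10/9; a_2 = (-10/9)/(11) = -10/99
  n = 3: D(3) = 3(3 + 7/2) = 39/2; numerator = -2(-10/99) - 2(-4/9) = 12/11; a_3 = (12/11)/(39/2) = 8/143
  n = 4: D(4) = 4(4 + 7/2) = 30; numerator = -2(8/143) - 2(-10/99) = 116/1287; a_4 = (116/1287)/(30) = 58/19305

r = 2; a_0 = 1; a_1 = -4/9; a_2 = -10/99; a_3 = 8/143; a_4 = 58/19305


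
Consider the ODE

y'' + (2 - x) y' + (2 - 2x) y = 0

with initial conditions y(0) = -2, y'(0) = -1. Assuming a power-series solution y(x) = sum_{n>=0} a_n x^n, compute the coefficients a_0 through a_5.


Ansatz: y(x) = sum_{n>=0} a_n x^n, so y'(x) = sum_{n>=1} n a_n x^(n-1) and y''(x) = sum_{n>=2} n(n-1) a_n x^(n-2).
Substitute into P(x) y'' + Q(x) y' + R(x) y = 0 with P(x) = 1, Q(x) = 2 - x, R(x) = 2 - 2x, and match powers of x.
Initial conditions: a_0 = -2, a_1 = -1.
Setting the coefficient of each power of x to zero and solving order by order (substituting the coefficients already found):
  x^0: 2 a_2 + 2 a_1 + 2 a_0 = 0  ->  2 a_2 = -2 a_1 - 2 a_0 = 6  ->  a_2 = 3
  x^1: 6 a_3 + 4 a_2 + a_1 - 2 a_0 = 0  ->  6 a_3 = -4 a_2 - a_1 + 2 a_0 = -15  ->  a_3 = -5/2
  x^2: 12 a_4 + 6 a_3 - 2 a_1 = 0  ->  12 a_4 = -6 a_3 + 2 a_1 = 13  ->  a_4 = 13/12
  x^3: 20 a_5 + 8 a_4 - a_3 - 2 a_2 = 0  ->  20 a_5 = -8 a_4 + a_3 + 2 a_2 = -31/6  ->  a_5 = -31/120
Truncated series: y(x) = -2 - x + 3 x^2 - (5/2) x^3 + (13/12) x^4 - (31/120) x^5 + O(x^6).

a_0 = -2; a_1 = -1; a_2 = 3; a_3 = -5/2; a_4 = 13/12; a_5 = -31/120


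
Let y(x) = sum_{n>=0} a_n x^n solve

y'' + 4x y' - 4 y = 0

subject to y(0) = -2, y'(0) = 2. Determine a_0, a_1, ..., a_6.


Ansatz: y(x) = sum_{n>=0} a_n x^n, so y'(x) = sum_{n>=1} n a_n x^(n-1) and y''(x) = sum_{n>=2} n(n-1) a_n x^(n-2).
Substitute into P(x) y'' + Q(x) y' + R(x) y = 0 with P(x) = 1, Q(x) = 4x, R(x) = -4, and match powers of x.
Initial conditions: a_0 = -2, a_1 = 2.
Setting the coefficient of each power of x to zero and solving order by order (substituting the coefficients already found):
  x^0: 2 a_2 - 4 a_0 = 0  ->  2 a_2 = 4 a_0 = -8  ->  a_2 = -4
  x^1: 6 a_3 = 0  ->  a_3 = 0
  x^2: 12 a_4 + 4 a_2 = 0  ->  12 a_4 = -4 a_2 = 16  ->  a_4 = 4/3
  x^3: 20 a_5 + 8 a_3 = 0  ->  20 a_5 = -8 a_3 = 0  ->  a_5 = 0
  x^4: 30 a_6 + 12 a_4 = 0  ->  30 a_6 = -12 a_4 = -16  ->  a_6 = -8/15
Truncated series: y(x) = -2 + 2 x - 4 x^2 + (4/3) x^4 - (8/15) x^6 + O(x^7).

a_0 = -2; a_1 = 2; a_2 = -4; a_3 = 0; a_4 = 4/3; a_5 = 0; a_6 = -8/15


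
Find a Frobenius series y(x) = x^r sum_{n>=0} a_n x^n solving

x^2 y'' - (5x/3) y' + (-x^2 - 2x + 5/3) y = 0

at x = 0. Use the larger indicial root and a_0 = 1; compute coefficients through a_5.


Write in Frobenius form y'' + (p(x)/x) y' + (q(x)/x^2) y = 0:
  p(x) = -5/3,  q(x) = -x^2 - 2x + 5/3.
Indicial equation: r(r-1) + (-5/3) r + (5/3) = 0 -> roots r_1 = 5/3, r_2 = 1.
Take r = r_1 = 5/3. Let y(x) = x^r sum_{n>=0} a_n x^n with a_0 = 1.
Substitute y = x^r sum a_n x^n and match x^{r+n}. The recurrence is
  D(n) a_n - 2 a_{n-1} - 1 a_{n-2} = 0,  where D(n) = (r+n)(r+n-1) + (-5/3)(r+n) + (5/3).
  a_n = [2 a_{n-1} + 1 a_{n-2}] / D(n).
Since the indicial polynomial factors as (r - r_1)(r - r_2), D(n) = (r_1 + n - r_1)(r_1 + n - r_2) = n(n + 2/3).
Evaluating step by step (a_0 = 1):
  n = 1: D(1) = 1(1 + 2/3) = 5/3; numerator = 2(1) = 2; a_1 = (2)/(5/3) = 6/5
  n = 2: D(2) = 2(2 + 2/3) = 16/3; numerator = 2(6/5) + 1(1) = 17/5; a_2 = (17/5)/(16/3) = 51/80
  n = 3: D(3) = 3(3 + 2/3) = 11; numerator = 2(51/80) + 1(6/5) = 99/40; a_3 = (99/40)/(11) = 9/40
  n = 4: D(4) = 4(4 + 2/3) = 56/3; numerator = 2(9/40) + 1(51/80) = 87/80; a_4 = (87/80)/(56/3) = 261/4480
  n = 5: D(5) = 5(5 + 2/3) = 85/3; numerator = 2(261/4480) + 1(9/40) = 153/448; a_5 = (153/448)/(85/3) = 27/2240

r = 5/3; a_0 = 1; a_1 = 6/5; a_2 = 51/80; a_3 = 9/40; a_4 = 261/4480; a_5 = 27/2240


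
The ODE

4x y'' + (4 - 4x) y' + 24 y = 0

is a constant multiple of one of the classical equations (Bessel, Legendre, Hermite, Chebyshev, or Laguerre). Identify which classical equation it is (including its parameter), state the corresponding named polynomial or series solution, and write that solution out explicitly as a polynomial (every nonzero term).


All three coefficients share the factor 4; dividing through by 4 gives  x y'' + (1 - x) y' + 6 y = 0.
This matches the Laguerre equation x y'' + (1 - x) y' + n y = 0 with n = 6; the polynomial solution is L_6(x).
With y = sum_k a_k x^k, matching x^k gives (k+1)k a_{k+1} + (k+1) a_{k+1} - k a_k + n a_k = 0, i.e. (k+1)^2 a_{k+1} = (k - n) a_k = (k - 6) a_k. The right side vanishes at k = 6, so the series terminates at degree 6.
Standard normalization L_n(0) = 1 gives a_0 = 1. Work upward with a_{k+1} = (k - 6) a_k / (k+1)^2:
  a_1 = (0 - 6)(1) / 1^2 = -6/1 = -6
  a_2 = (1 - 6)(-6) / 2^2 = 30/4 = 15/2
  a_3 = (2 - 6)(15/2) / 3^2 = -30/9 = -10/3
  a_4 = (3 - 6)(-10/3) / 4^2 = 10/16 = 5/8
  a_5 = (4 - 6)(5/8) / 5^2 = (-5/4)/25 = -1/20
  a_6 = (5 - 6)(-1/20) / 6^2 = (1/20)/36 = 1/720
Hence L_6(x) = x^6/720 - x^5/20 + 5 x^4/8 - 10 x^3/3 + 15 x^2/2 - 6 x + 1.

L_6(x); series = x^6/720 - x^5/20 + 5 x^4/8 - 10 x^3/3 + 15 x^2/2 - 6 x + 1


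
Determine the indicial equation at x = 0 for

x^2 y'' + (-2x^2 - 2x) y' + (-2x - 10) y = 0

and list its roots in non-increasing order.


Divide by x^2 to reach normal form y'' + P_1(x) y' + P_2(x) y = 0 with P_1(x) = -2 - 2/x and P_2(x) = -2/x - 10/x^2.
x = 0 is a singular point because the y'-coefficient -2 - 2/x has a pole at x = 0 and the y-coefficient -2/x - 10/x^2 has a pole at x = 0.
It is a regular singular point because x P_1(x) = p(x) = -2x - 2 and x^2 P_2(x) = q(x) = -2x - 10 are polynomials, hence analytic at x = 0.
p(0) = -2,  q(0) = -10.
Indicial equation: r(r-1) + p(0) r + q(0) = 0, i.e. r^2 + (p(0) - 1) r + q(0) = 0, i.e. r^2 - 3 r - 10 = 0.
Discriminant: (-3)^2 - 4(-10) = 49, so r = (3 ± 7)/2.
Solving: r_1 = 5, r_2 = -2.

indicial: r^2 - 3 r - 10 = 0; roots r_1 = 5, r_2 = -2


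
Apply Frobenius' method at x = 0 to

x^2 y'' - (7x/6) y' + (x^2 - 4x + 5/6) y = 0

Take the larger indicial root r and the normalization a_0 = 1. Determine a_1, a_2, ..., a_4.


Write in Frobenius form y'' + (p(x)/x) y' + (q(x)/x^2) y = 0:
  p(x) = -7/6,  q(x) = x^2 - 4x + 5/6.
Indicial equation: r(r-1) + (-7/6) r + (5/6) = 0 -> roots r_1 = 5/3, r_2 = 1/2.
Take r = r_1 = 5/3. Let y(x) = x^r sum_{n>=0} a_n x^n with a_0 = 1.
Substitute y = x^r sum a_n x^n and match x^{r+n}. The recurrence is
  D(n) a_n - 4 a_{n-1} + 1 a_{n-2} = 0,  where D(n) = (r+n)(r+n-1) + (-7/6)(r+n) + (5/6).
  a_n = [4 a_{n-1} - 1 a_{n-2}] / D(n).
Since the indicial polynomial factors as (r - r_1)(r - r_2), D(n) = (r_1 + n - r_1)(r_1 + n - r_2) = n(n + 7/6).
Evaluating step by step (a_0 = 1):
  n = 1: D(1) = 1(1 + 7/6) = 13/6; numerator = 4(1) = 4; a_1 = (4)/(13/6) = 24/13
  n = 2: D(2) = 2(2 + 7/6) = 19/3; numerator = 4(24/13) - 1(1) = 83/13; a_2 = (83/13)/(19/3) = 249/247
  n = 3: D(3) = 3(3 + 7/6) = 25/2; numerator = 4(249/247) - 1(24/13) = 540/247; a_3 = (540/247)/(25/2) = 216/1235
  n = 4: D(4) = 4(4 + 7/6) = 62/3; numerator = 4(216/1235) - 1(249/247) = -381/1235; a_4 = (-381/1235)/(62/3) = -1143/76570

r = 5/3; a_0 = 1; a_1 = 24/13; a_2 = 249/247; a_3 = 216/1235; a_4 = -1143/76570


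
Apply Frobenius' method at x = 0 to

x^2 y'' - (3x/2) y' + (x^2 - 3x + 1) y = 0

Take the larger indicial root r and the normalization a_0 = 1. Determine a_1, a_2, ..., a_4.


Write in Frobenius form y'' + (p(x)/x) y' + (q(x)/x^2) y = 0:
  p(x) = -3/2,  q(x) = x^2 - 3x + 1.
Indicial equation: r(r-1) + (-3/2) r + (1) = 0 -> roots r_1 = 2, r_2 = 1/2.
Take r = r_1 = 2. Let y(x) = x^r sum_{n>=0} a_n x^n with a_0 = 1.
Substitute y = x^r sum a_n x^n and match x^{r+n}. The recurrence is
  D(n) a_n - 3 a_{n-1} + 1 a_{n-2} = 0,  where D(n) = (r+n)(r+n-1) + (-3/2)(r+n) + (1).
  a_n = [3 a_{n-1} - 1 a_{n-2}] / D(n).
Since the indicial polynomial factors as (r - r_1)(r - r_2), D(n) = (r_1 + n - r_1)(r_1 + n - r_2) = n(n + 3/2).
Evaluating step by step (a_0 = 1):
  n = 1: D(1) = 1(1 + 3/2) = 5/2; numerator = 3(1) = 3; a_1 = (3)/(5/2) = 6/5
  n = 2: D(2) = 2(2 + 3/2) = 7; numerator = 3(6/5) - 1(1) = 13/5; a_2 = (13/5)/(7) = 13/35
  n = 3: D(3) = 3(3 + 3/2) = 27/2; numerator = 3(13/35) - 1(6/5) = -3/35; a_3 = (-3/35)/(27/2) = -2/315
  n = 4: D(4) = 4(4 + 3/2) = 22; numerator = 3(-2/315) - 1(13/35) = -41/105; a_4 = (-41/105)/(22) = -41/2310

r = 2; a_0 = 1; a_1 = 6/5; a_2 = 13/35; a_3 = -2/315; a_4 = -41/2310


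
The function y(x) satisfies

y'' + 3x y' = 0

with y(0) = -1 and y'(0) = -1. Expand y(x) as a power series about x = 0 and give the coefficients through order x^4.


Ansatz: y(x) = sum_{n>=0} a_n x^n, so y'(x) = sum_{n>=1} n a_n x^(n-1) and y''(x) = sum_{n>=2} n(n-1) a_n x^(n-2).
Substitute into P(x) y'' + Q(x) y' + R(x) y = 0 with P(x) = 1, Q(x) = 3x, R(x) = 0, and match powers of x.
Initial conditions: a_0 = -1, a_1 = -1.
Setting the coefficient of each power of x to zero and solving order by order (substituting the coefficients already found):
  x^0: 2 a_2 = 0  ->  a_2 = 0
  x^1: 6 a_3 + 3 a_1 = 0  ->  6 a_3 = -3 a_1 = 3  ->  a_3 = 1/2
  x^2: 12 a_4 + 6 a_2 = 0  ->  12 a_4 = -6 a_2 = 0  ->  a_4 = 0
Truncated series: y(x) = -1 - x + (1/2) x^3 + O(x^5).

a_0 = -1; a_1 = -1; a_2 = 0; a_3 = 1/2; a_4 = 0


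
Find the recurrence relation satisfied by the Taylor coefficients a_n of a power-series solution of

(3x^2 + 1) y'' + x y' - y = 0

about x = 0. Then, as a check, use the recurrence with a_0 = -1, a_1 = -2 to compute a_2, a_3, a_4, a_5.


Substitute y = sum_n a_n x^n.
(1 + 3 x^2) y'' contributes (n+2)(n+1) a_{n+2} + 3 n(n-1) a_n at x^n.
x y'(x) contributes n a_n at x^n.
-y(x) contributes -1 a_n at x^n.
Matching x^n: (n+2)(n+1) a_{n+2} + (3 n(n-1) + n - 1) a_n = 0.
Thus a_{n+2} = (-3 n(n-1) - n + 1) / ((n+1)(n+2)) * a_n.

Check with a_0 = -1, a_1 = -2 (apply the recurrence for n = 0, 1, 2, 3): a_0 = -1, a_1 = -2, a_2 = -1/2, a_3 = 0, a_4 = 7/24, a_5 = 0.

a_(n+2) = (-3 n(n-1) - n + 1) / ((n+1)(n+2)) * a_n; check: a_0 = -1, a_1 = -2, a_2 = -1/2, a_3 = 0, a_4 = 7/24, a_5 = 0


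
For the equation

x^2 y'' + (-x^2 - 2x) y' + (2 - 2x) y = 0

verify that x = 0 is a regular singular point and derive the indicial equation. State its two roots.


Divide by x^2 to reach normal form y'' + P_1(x) y' + P_2(x) y = 0 with P_1(x) = -1 - 2/x and P_2(x) = -2/x + 2/x^2.
x = 0 is a singular point because the y'-coefficient -1 - 2/x has a pole at x = 0 and the y-coefficient -2/x + 2/x^2 has a pole at x = 0.
It is a regular singular point because x P_1(x) = p(x) = -x - 2 and x^2 P_2(x) = q(x) = 2 - 2x are polynomials, hence analytic at x = 0.
p(0) = -2,  q(0) = 2.
Indicial equation: r(r-1) + p(0) r + q(0) = 0, i.e. r^2 + (p(0) - 1) r + q(0) = 0, i.e. r^2 - 3 r + 2 = 0.
Discriminant: (-3)^2 - 4(2) = 1, so r = (3 ± 1)/2.
Solving: r_1 = 2, r_2 = 1.

indicial: r^2 - 3 r + 2 = 0; roots r_1 = 2, r_2 = 1


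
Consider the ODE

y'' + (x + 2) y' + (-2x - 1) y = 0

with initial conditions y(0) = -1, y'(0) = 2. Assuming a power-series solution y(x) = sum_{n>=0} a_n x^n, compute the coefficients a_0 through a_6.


Ansatz: y(x) = sum_{n>=0} a_n x^n, so y'(x) = sum_{n>=1} n a_n x^(n-1) and y''(x) = sum_{n>=2} n(n-1) a_n x^(n-2).
Substitute into P(x) y'' + Q(x) y' + R(x) y = 0 with P(x) = 1, Q(x) = x + 2, R(x) = -2x - 1, and match powers of x.
Initial conditions: a_0 = -1, a_1 = 2.
Setting the coefficient of each power of x to zero and solving order by order (substituting the coefficients already found):
  x^0: 2 a_2 + 2 a_1 - a_0 = 0  ->  2 a_2 = -2 a_1 + a_0 = -5  ->  a_2 = -5/2
  x^1: 6 a_3 + 4 a_2 - 2 a_0 = 0  ->  6 a_3 = -4 a_2 + 2 a_0 = 8  ->  a_3 = 4/3
  x^2: 12 a_4 + 6 a_3 + a_2 - 2 a_1 = 0  ->  12 a_4 = -6 a_3 - a_2 + 2 a_1 = -3/2  ->  a_4 = -1/8
  x^3: 20 a_5 + 8 a_4 + 2 a_3 - 2 a_2 = 0  ->  20 a_5 = -8 a_4 - 2 a_3 + 2 a_2 = -20/3  ->  a_5 = -1/3
  x^4: 30 a_6 + 10 a_5 + 3 a_4 - 2 a_3 = 0  ->  30 a_6 = -10 a_5 - 3 a_4 + 2 a_3 = 51/8  ->  a_6 = 17/80
Truncated series: y(x) = -1 + 2 x - (5/2) x^2 + (4/3) x^3 - (1/8) x^4 - (1/3) x^5 + (17/80) x^6 + O(x^7).

a_0 = -1; a_1 = 2; a_2 = -5/2; a_3 = 4/3; a_4 = -1/8; a_5 = -1/3; a_6 = 17/80


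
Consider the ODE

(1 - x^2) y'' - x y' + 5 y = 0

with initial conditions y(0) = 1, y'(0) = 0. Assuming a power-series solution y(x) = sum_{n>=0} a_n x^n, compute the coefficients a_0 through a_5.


Ansatz: y(x) = sum_{n>=0} a_n x^n, so y'(x) = sum_{n>=1} n a_n x^(n-1) and y''(x) = sum_{n>=2} n(n-1) a_n x^(n-2).
Substitute into P(x) y'' + Q(x) y' + R(x) y = 0 with P(x) = 1 - x^2, Q(x) = -x, R(x) = 5, and match powers of x.
Initial conditions: a_0 = 1, a_1 = 0.
Setting the coefficient of each power of x to zero and solving order by order (substituting the coefficients already found):
  x^0: 2 a_2 + 5 a_0 = 0  ->  2 a_2 = -5 a_0 = -5  ->  a_2 = -5/2
  x^1: 6 a_3 + 4 a_1 = 0  ->  6 a_3 = -4 a_1 = 0  ->  a_3 = 0
  x^2: 12 a_4 + a_2 = 0  ->  12 a_4 = -a_2 = 5/2  ->  a_4 = 5/24
  x^3: 20 a_5 - 4 a_3 = 0  ->  20 a_5 = 4 a_3 = 0  ->  a_5 = 0
Truncated series: y(x) = 1 - (5/2) x^2 + (5/24) x^4 + O(x^6).

a_0 = 1; a_1 = 0; a_2 = -5/2; a_3 = 0; a_4 = 5/24; a_5 = 0


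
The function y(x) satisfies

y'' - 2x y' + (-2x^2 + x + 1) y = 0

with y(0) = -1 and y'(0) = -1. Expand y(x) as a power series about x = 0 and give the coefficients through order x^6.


Ansatz: y(x) = sum_{n>=0} a_n x^n, so y'(x) = sum_{n>=1} n a_n x^(n-1) and y''(x) = sum_{n>=2} n(n-1) a_n x^(n-2).
Substitute into P(x) y'' + Q(x) y' + R(x) y = 0 with P(x) = 1, Q(x) = -2x, R(x) = -2x^2 + x + 1, and match powers of x.
Initial conditions: a_0 = -1, a_1 = -1.
Setting the coefficient of each power of x to zero and solving order by order (substituting the coefficients already found):
  x^0: 2 a_2 + a_0 = 0  ->  2 a_2 = -a_0 = 1  ->  a_2 = 1/2
  x^1: 6 a_3 - a_1 + a_0 = 0  ->  6 a_3 = a_1 - a_0 = 0  ->  a_3 = 0
  x^2: 12 a_4 - 3 a_2 + a_1 - 2 a_0 = 0  ->  12 a_4 = 3 a_2 - a_1 + 2 a_0 = 1/2  ->  a_4 = 1/24
  x^3: 20 a_5 - 5 a_3 + a_2 - 2 a_1 = 0  ->  20 a_5 = 5 a_3 - a_2 + 2 a_1 = -5/2  ->  a_5 = -1/8
  x^4: 30 a_6 - 7 a_4 + a_3 - 2 a_2 = 0  ->  30 a_6 = 7 a_4 - a_3 + 2 a_2 = 31/24  ->  a_6 = 31/720
Truncated series: y(x) = -1 - x + (1/2) x^2 + (1/24) x^4 - (1/8) x^5 + (31/720) x^6 + O(x^7).

a_0 = -1; a_1 = -1; a_2 = 1/2; a_3 = 0; a_4 = 1/24; a_5 = -1/8; a_6 = 31/720


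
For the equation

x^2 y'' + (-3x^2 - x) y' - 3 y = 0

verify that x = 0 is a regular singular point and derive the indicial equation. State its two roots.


Divide by x^2 to reach normal form y'' + P_1(x) y' + P_2(x) y = 0 with P_1(x) = -3 - 1/x and P_2(x) = -3/x^2.
x = 0 is a singular point because the y'-coefficient -3 - 1/x has a pole at x = 0 and the y-coefficient -3/x^2 has a pole at x = 0.
It is a regular singular point because x P_1(x) = p(x) = -3x - 1 and x^2 P_2(x) = q(x) = -3 are polynomials, hence analytic at x = 0.
p(0) = -1,  q(0) = -3.
Indicial equation: r(r-1) + p(0) r + q(0) = 0, i.e. r^2 + (p(0) - 1) r + q(0) = 0, i.e. r^2 - 2 r - 3 = 0.
Discriminant: (-2)^2 - 4(-3) = 16, so r = (2 ± 4)/2.
Solving: r_1 = 3, r_2 = -1.

indicial: r^2 - 2 r - 3 = 0; roots r_1 = 3, r_2 = -1


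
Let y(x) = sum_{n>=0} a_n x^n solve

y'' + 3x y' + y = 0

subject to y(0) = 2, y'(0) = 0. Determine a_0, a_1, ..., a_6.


Ansatz: y(x) = sum_{n>=0} a_n x^n, so y'(x) = sum_{n>=1} n a_n x^(n-1) and y''(x) = sum_{n>=2} n(n-1) a_n x^(n-2).
Substitute into P(x) y'' + Q(x) y' + R(x) y = 0 with P(x) = 1, Q(x) = 3x, R(x) = 1, and match powers of x.
Initial conditions: a_0 = 2, a_1 = 0.
Setting the coefficient of each power of x to zero and solving order by order (substituting the coefficients already found):
  x^0: 2 a_2 + a_0 = 0  ->  2 a_2 = -a_0 = -2  ->  a_2 = -1
  x^1: 6 a_3 + 4 a_1 = 0  ->  6 a_3 = -4 a_1 = 0  ->  a_3 = 0
  x^2: 12 a_4 + 7 a_2 = 0  ->  12 a_4 = -7 a_2 = 7  ->  a_4 = 7/12
  x^3: 20 a_5 + 10 a_3 = 0  ->  20 a_5 = -10 a_3 = 0  ->  a_5 = 0
  x^4: 30 a_6 + 13 a_4 = 0  ->  30 a_6 = -13 a_4 = -91/12  ->  a_6 = -91/360
Truncated series: y(x) = 2 - x^2 + (7/12) x^4 - (91/360) x^6 + O(x^7).

a_0 = 2; a_1 = 0; a_2 = -1; a_3 = 0; a_4 = 7/12; a_5 = 0; a_6 = -91/360


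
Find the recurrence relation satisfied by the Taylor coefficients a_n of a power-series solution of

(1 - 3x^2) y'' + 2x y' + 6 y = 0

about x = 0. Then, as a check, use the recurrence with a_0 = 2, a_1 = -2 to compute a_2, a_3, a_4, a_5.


Substitute y = sum_n a_n x^n.
(1 - 3 x^2) y'' contributes (n+2)(n+1) a_{n+2} - 3 n(n-1) a_n at x^n.
2 x y'(x) contributes 2 n a_n at x^n.
6 y(x) contributes 6 a_n at x^n.
Matching x^n: (n+2)(n+1) a_{n+2} + (-3 n(n-1) + 2 n + 6) a_n = 0.
Thus a_{n+2} = (3 n(n-1) - 2 n - 6) / ((n+1)(n+2)) * a_n.

Check with a_0 = 2, a_1 = -2 (apply the recurrence for n = 0, 1, 2, 3): a_0 = 2, a_1 = -2, a_2 = -6, a_3 = 8/3, a_4 = 2, a_5 = 4/5.

a_(n+2) = (3 n(n-1) - 2 n - 6) / ((n+1)(n+2)) * a_n; check: a_0 = 2, a_1 = -2, a_2 = -6, a_3 = 8/3, a_4 = 2, a_5 = 4/5


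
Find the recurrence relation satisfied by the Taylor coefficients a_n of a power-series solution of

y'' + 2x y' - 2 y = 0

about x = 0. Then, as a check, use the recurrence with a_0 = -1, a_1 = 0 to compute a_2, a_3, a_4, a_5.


Substitute y = sum_n a_n x^n.
y''(x) has coefficient (n+2)(n+1) a_{n+2} at x^n;
2 x y'(x) has coefficient 2 n a_n at x^n (shift);
-2 y(x) has coefficient -2 a_n at x^n.
Matching x^n: (n+2)(n+1) a_{n+2} + (2n - 2) a_n = 0.
Thus a_{n+2} = (-2n + 2) / ((n+1)(n+2)) * a_n.

Check with a_0 = -1, a_1 = 0 (apply the recurrence for n = 0, 1, 2, 3): a_0 = -1, a_1 = 0, a_2 = -1, a_3 = 0, a_4 = 1/6, a_5 = 0.

a_(n+2) = (-2n + 2) / ((n+1)(n+2)) * a_n; check: a_0 = -1, a_1 = 0, a_2 = -1, a_3 = 0, a_4 = 1/6, a_5 = 0


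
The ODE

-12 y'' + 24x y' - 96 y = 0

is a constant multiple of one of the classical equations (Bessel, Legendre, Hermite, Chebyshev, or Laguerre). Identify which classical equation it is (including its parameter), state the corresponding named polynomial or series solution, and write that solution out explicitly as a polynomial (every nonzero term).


All three coefficients share the factor -12; dividing through by -12 gives  y'' - 2x y' + 8 y = 0.
This matches the Hermite equation y'' - 2x y' + 2n y = 0 with 2n = 8, so n = 4; the polynomial solution is H_4(x).
With y = sum_k a_k x^k, matching x^k gives (k+2)(k+1) a_{k+2} = 2(k - n) a_k = 2(k - 4) a_k. The right side vanishes at k = 4, so the series with the parity of 4 terminates at degree 4.
Standard normalization: leading coefficient of H_n is 2^n, so a_4 = 2^4 = 16. Work downward with a_k = (k+1)(k+2) a_{k+2} / (2(k - n)):
  a_2 = (3)(4)(16) / (2(2 - 4)) = 192/(-4) = -48
  a_0 = (1)(2)(-48) / (2(0 - 4)) = -96/(-8) = 12
Hence H_4(x) = 16 x^4 - 48 x^2 + 12.

H_4(x); series = 16 x^4 - 48 x^2 + 12


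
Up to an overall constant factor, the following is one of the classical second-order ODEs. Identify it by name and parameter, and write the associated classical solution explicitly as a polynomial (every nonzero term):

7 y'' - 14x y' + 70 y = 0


All three coefficients share the factor 7; dividing through by 7 gives  y'' - 2x y' + 10 y = 0.
This matches the Hermite equation y'' - 2x y' + 2n y = 0 with 2n = 10, so n = 5; the polynomial solution is H_5(x).
With y = sum_k a_k x^k, matching x^k gives (k+2)(k+1) a_{k+2} = 2(k - n) a_k = 2(k - 5) a_k. The right side vanishes at k = 5, so the series with the parity of 5 terminates at degree 5.
Standard normalization: leading coefficient of H_n is 2^n, so a_5 = 2^5 = 32. Work downward with a_k = (k+1)(k+2) a_{k+2} / (2(k - n)):
  a_3 = (4)(5)(32) / (2(3 - 5)) = 640/(-4) = -160
  a_1 = (2)(3)(-160) / (2(1 - 5)) = -960/(-8) = 120
Hence H_5(x) = 32 x^5 - 160 x^3 + 120 x.

H_5(x); series = 32 x^5 - 160 x^3 + 120 x


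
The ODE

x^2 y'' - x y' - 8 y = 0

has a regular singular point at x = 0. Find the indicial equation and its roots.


Divide by x^2 to reach normal form y'' + P_1(x) y' + P_2(x) y = 0 with P_1(x) = -1/x and P_2(x) = -8/x^2.
x = 0 is a singular point because the y'-coefficient -1/x has a pole at x = 0 and the y-coefficient -8/x^2 has a pole at x = 0.
It is a regular singular point because x P_1(x) = p(x) = -1 and x^2 P_2(x) = q(x) = -8 are polynomials, hence analytic at x = 0.
p(0) = -1,  q(0) = -8.
Indicial equation: r(r-1) + p(0) r + q(0) = 0, i.e. r^2 + (p(0) - 1) r + q(0) = 0, i.e. r^2 - 2 r - 8 = 0.
Discriminant: (-2)^2 - 4(-8) = 36, so r = (2 ± 6)/2.
Solving: r_1 = 4, r_2 = -2.

indicial: r^2 - 2 r - 8 = 0; roots r_1 = 4, r_2 = -2


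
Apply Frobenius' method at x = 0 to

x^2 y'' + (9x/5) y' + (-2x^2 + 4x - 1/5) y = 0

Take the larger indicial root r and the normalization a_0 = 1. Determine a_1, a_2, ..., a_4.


Write in Frobenius form y'' + (p(x)/x) y' + (q(x)/x^2) y = 0:
  p(x) = 9/5,  q(x) = -2x^2 + 4x - 1/5.
Indicial equation: r(r-1) + (9/5) r + (-1/5) = 0 -> roots r_1 = 1/5, r_2 = -1.
Take r = r_1 = 1/5. Let y(x) = x^r sum_{n>=0} a_n x^n with a_0 = 1.
Substitute y = x^r sum a_n x^n and match x^{r+n}. The recurrence is
  D(n) a_n + 4 a_{n-1} - 2 a_{n-2} = 0,  where D(n) = (r+n)(r+n-1) + (9/5)(r+n) + (-1/5).
  a_n = [-4 a_{n-1} + 2 a_{n-2}] / D(n).
Since the indicial polynomial factors as (r - r_1)(r - r_2), D(n) = (r_1 + n - r_1)(r_1 + n - r_2) = n(n + 6/5).
Evaluating step by step (a_0 = 1):
  n = 1: D(1) = 1(1 + 6/5) = 11/5; numerator = -4(1) = -4; a_1 = (-4)/(11/5) = -20/11
  n = 2: D(2) = 2(2 + 6/5) = 32/5; numerator = -4(-20/11) + 2(1) = 102/11; a_2 = (102/11)/(32/5) = 255/176
  n = 3: D(3) = 3(3 + 6/5) = 63/5; numerator = -4(255/176) + 2(-20/11) = -415/44; a_3 = (-415/44)/(63/5) = -2075/2772
  n = 4: D(4) = 4(4 + 6/5) = 104/5; numerator = -4(-2075/2772) + 2(255/176) = 32665/5544; a_4 = (32665/5544)/(104/5) = 163325/576576

r = 1/5; a_0 = 1; a_1 = -20/11; a_2 = 255/176; a_3 = -2075/2772; a_4 = 163325/576576


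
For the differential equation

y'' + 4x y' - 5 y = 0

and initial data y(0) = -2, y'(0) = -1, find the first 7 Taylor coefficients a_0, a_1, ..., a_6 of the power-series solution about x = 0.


Ansatz: y(x) = sum_{n>=0} a_n x^n, so y'(x) = sum_{n>=1} n a_n x^(n-1) and y''(x) = sum_{n>=2} n(n-1) a_n x^(n-2).
Substitute into P(x) y'' + Q(x) y' + R(x) y = 0 with P(x) = 1, Q(x) = 4x, R(x) = -5, and match powers of x.
Initial conditions: a_0 = -2, a_1 = -1.
Setting the coefficient of each power of x to zero and solving order by order (substituting the coefficients already found):
  x^0: 2 a_2 - 5 a_0 = 0  ->  2 a_2 = 5 a_0 = -10  ->  a_2 = -5
  x^1: 6 a_3 - a_1 = 0  ->  6 a_3 = a_1 = -1  ->  a_3 = -1/6
  x^2: 12 a_4 + 3 a_2 = 0  ->  12 a_4 = -3 a_2 = 15  ->  a_4 = 5/4
  x^3: 20 a_5 + 7 a_3 = 0  ->  20 a_5 = -7 a_3 = 7/6  ->  a_5 = 7/120
  x^4: 30 a_6 + 11 a_4 = 0  ->  30 a_6 = -11 a_4 = -55/4  ->  a_6 = -11/24
Truncated series: y(x) = -2 - x - 5 x^2 - (1/6) x^3 + (5/4) x^4 + (7/120) x^5 - (11/24) x^6 + O(x^7).

a_0 = -2; a_1 = -1; a_2 = -5; a_3 = -1/6; a_4 = 5/4; a_5 = 7/120; a_6 = -11/24


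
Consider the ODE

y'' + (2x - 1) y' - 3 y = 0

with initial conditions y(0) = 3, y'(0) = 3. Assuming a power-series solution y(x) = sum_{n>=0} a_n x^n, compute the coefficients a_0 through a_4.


Ansatz: y(x) = sum_{n>=0} a_n x^n, so y'(x) = sum_{n>=1} n a_n x^(n-1) and y''(x) = sum_{n>=2} n(n-1) a_n x^(n-2).
Substitute into P(x) y'' + Q(x) y' + R(x) y = 0 with P(x) = 1, Q(x) = 2x - 1, R(x) = -3, and match powers of x.
Initial conditions: a_0 = 3, a_1 = 3.
Setting the coefficient of each power of x to zero and solving order by order (substituting the coefficients already found):
  x^0: 2 a_2 - a_1 - 3 a_0 = 0  ->  2 a_2 = a_1 + 3 a_0 = 12  ->  a_2 = 6
  x^1: 6 a_3 - 2 a_2 - a_1 = 0  ->  6 a_3 = 2 a_2 + a_1 = 15  ->  a_3 = 5/2
  x^2: 12 a_4 - 3 a_3 + a_2 = 0  ->  12 a_4 = 3 a_3 - a_2 = 3/2  ->  a_4 = 1/8
Truncated series: y(x) = 3 + 3 x + 6 x^2 + (5/2) x^3 + (1/8) x^4 + O(x^5).

a_0 = 3; a_1 = 3; a_2 = 6; a_3 = 5/2; a_4 = 1/8


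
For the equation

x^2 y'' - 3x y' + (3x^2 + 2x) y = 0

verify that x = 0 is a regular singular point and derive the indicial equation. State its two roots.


Divide by x^2 to reach normal form y'' + P_1(x) y' + P_2(x) y = 0 with P_1(x) = -3/x and P_2(x) = 3 + 2/x.
x = 0 is a singular point because the y'-coefficient -3/x has a pole at x = 0 and the y-coefficient 3 + 2/x has a pole at x = 0.
It is a regular singular point because x P_1(x) = p(x) = -3 and x^2 P_2(x) = q(x) = 3x^2 + 2x are polynomials, hence analytic at x = 0.
p(0) = -3,  q(0) = 0.
Indicial equation: r(r-1) + p(0) r + q(0) = 0, i.e. r^2 + (p(0) - 1) r + q(0) = 0, i.e. r^2 - 4 r = 0.
Discriminant: (-4)^2 - 4(0) = 16, so r = (4 ± 4)/2.
Solving: r_1 = 4, r_2 = 0.

indicial: r^2 - 4 r = 0; roots r_1 = 4, r_2 = 0


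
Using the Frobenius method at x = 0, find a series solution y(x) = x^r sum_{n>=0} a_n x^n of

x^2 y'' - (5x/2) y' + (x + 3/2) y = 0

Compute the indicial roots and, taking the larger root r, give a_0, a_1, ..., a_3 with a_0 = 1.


Write in Frobenius form y'' + (p(x)/x) y' + (q(x)/x^2) y = 0:
  p(x) = -5/2,  q(x) = x + 3/2.
Indicial equation: r(r-1) + (-5/2) r + (3/2) = 0 -> roots r_1 = 3, r_2 = 1/2.
Take r = r_1 = 3. Let y(x) = x^r sum_{n>=0} a_n x^n with a_0 = 1.
Substitute y = x^r sum a_n x^n and match x^{r+n}. The recurrence is
  D(n) a_n + 1 a_{n-1} = 0,  where D(n) = (r+n)(r+n-1) + (-5/2)(r+n) + (3/2).
  a_n = -1 / D(n) * a_{n-1}.
Since the indicial polynomial factors as (r - r_1)(r - r_2), D(n) = (r_1 + n - r_1)(r_1 + n - r_2) = n(n + 5/2).
Evaluating step by step (a_0 = 1):
  n = 1: D(1) = 1(1 + 5/2) = 7/2; numerator = -1(1) = -1; a_1 = (-1)/(7/2) = -2/7
  n = 2: D(2) = 2(2 + 5/2) = 9; numerator = -1(-2/7) = 2/7; a_2 = (2/7)/(9) = 2/63
  n = 3: D(3) = 3(3 + 5/2) = 33/2; numerator = -1(2/63) = -2/63; a_3 = (-2/63)/(33/2) = -4/2079

r = 3; a_0 = 1; a_1 = -2/7; a_2 = 2/63; a_3 = -4/2079


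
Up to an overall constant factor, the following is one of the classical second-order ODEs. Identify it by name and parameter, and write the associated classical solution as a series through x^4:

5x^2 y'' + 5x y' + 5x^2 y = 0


All three coefficients share the factor 5; dividing through by 5 gives  x^2 y'' + x y' + x^2 y = 0.
This matches the Bessel equation x^2 y'' + x y' + (x^2 - nu^2) y = 0 with nu^2 = 0, so nu = 0; the solution bounded at x = 0 is J_0(x).
Frobenius at x = 0: indicial roots ±nu; for r = nu the recurrence k(k + 2nu) c_k = -c_{k-2} gives the standard series J_nu(x) = sum_{k>=0} (-1)^k / (k! (k+nu)!) (x/2)^(2k+nu). Evaluate the first 3 terms:
  k = 0: (-1)^0 / (0! * 0! * 2^0) x^0 = 1/(1*1*1) x^0 = (1) x^0
  k = 1: (-1)^1 / (1! * 1! * 2^2) x^2 = -1/(1*1*4) x^2 = (-1/4) x^2
  k = 2: (-1)^2 / (2! * 2! * 2^4) x^4 = 1/(2*2*16) x^4 = (1/64) x^4
Hence J_0(x) = x^4/64 - x^2/4 + 1 + ....

J_0(x); series = x^4/64 - x^2/4 + 1


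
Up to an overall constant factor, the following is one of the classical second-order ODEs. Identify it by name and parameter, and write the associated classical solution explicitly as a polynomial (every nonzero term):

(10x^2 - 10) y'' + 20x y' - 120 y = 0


All three coefficients share the factor -10; dividing through by -10 gives  (1 - x^2) y'' - 2x y' + 12 y = 0.
This matches the Legendre equation (1 - x^2) y'' - 2x y' + n(n+1) y = 0 (note the -2x y' term) with n(n+1) = 12, so n = 3; the polynomial solution is P_3(x).
With y = sum_k a_k x^k, matching x^k gives (k+2)(k+1) a_{k+2} = [k(k+1) - n(n+1)] a_k = (k - 3)(k + 4) a_k. The right side vanishes at k = 3, so the series with the parity of 3 terminates at degree 3.
Standard normalization (P_n(1) = 1): leading coefficient (2n)!/(2^n (n!)^2) = 720/(8*36) = 5/2, so a_3 = 5/2. Work downward with a_k = (k+1)(k+2) a_{k+2} / ((k - 3)(k + 4)):
  a_1 = (2)(3)(5/2) / ((1 - 3)(1 + 4)) = 15/(-10) = -3/2
Hence P_3(x) = 5 x^3/2 - 3 x/2.

P_3(x); series = 5 x^3/2 - 3 x/2


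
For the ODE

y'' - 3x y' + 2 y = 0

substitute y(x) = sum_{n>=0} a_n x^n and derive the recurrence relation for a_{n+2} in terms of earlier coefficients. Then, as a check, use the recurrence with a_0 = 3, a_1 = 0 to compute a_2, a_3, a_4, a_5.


Substitute y = sum_n a_n x^n.
y''(x) has coefficient (n+2)(n+1) a_{n+2} at x^n;
-3 x y'(x) has coefficient -3 n a_n at x^n (shift);
2 y(x) has coefficient 2 a_n at x^n.
Matching x^n: (n+2)(n+1) a_{n+2} + (-3n + 2) a_n = 0.
Thus a_{n+2} = (3n - 2) / ((n+1)(n+2)) * a_n.

Check with a_0 = 3, a_1 = 0 (apply the recurrence for n = 0, 1, 2, 3): a_0 = 3, a_1 = 0, a_2 = -3, a_3 = 0, a_4 = -1, a_5 = 0.

a_(n+2) = (3n - 2) / ((n+1)(n+2)) * a_n; check: a_0 = 3, a_1 = 0, a_2 = -3, a_3 = 0, a_4 = -1, a_5 = 0


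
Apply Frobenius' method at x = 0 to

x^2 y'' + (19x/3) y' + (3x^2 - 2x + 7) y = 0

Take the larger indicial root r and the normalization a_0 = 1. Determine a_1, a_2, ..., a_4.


Write in Frobenius form y'' + (p(x)/x) y' + (q(x)/x^2) y = 0:
  p(x) = 19/3,  q(x) = 3x^2 - 2x + 7.
Indicial equation: r(r-1) + (19/3) r + (7) = 0 -> roots r_1 = -7/3, r_2 = -3.
Take r = r_1 = -7/3. Let y(x) = x^r sum_{n>=0} a_n x^n with a_0 = 1.
Substitute y = x^r sum a_n x^n and match x^{r+n}. The recurrence is
  D(n) a_n - 2 a_{n-1} + 3 a_{n-2} = 0,  where D(n) = (r+n)(r+n-1) + (19/3)(r+n) + (7).
  a_n = [2 a_{n-1} - 3 a_{n-2}] / D(n).
Since the indicial polynomial factors as (r - r_1)(r - r_2), D(n) = (r_1 + n - r_1)(r_1 + n - r_2) = n(n + 2/3).
Evaluating step by step (a_0 = 1):
  n = 1: D(1) = 1(1 + 2/3) = 5/3; numerator = 2(1) = 2; a_1 = (2)/(5/3) = 6/5
  n = 2: D(2) = 2(2 + 2/3) = 16/3; numerator = 2(6/5) - 3(1) = -3/5; a_2 = (-3/5)/(16/3) = -9/80
  n = 3: D(3) = 3(3 + 2/3) = 11; numerator = 2(-9/80) - 3(6/5) = -153/40; a_3 = (-153/40)/(11) = -153/440
  n = 4: D(4) = 4(4 + 2/3) = 56/3; numerator = 2(-153/440) - 3(-9/80) = -63/176; a_4 = (-63/176)/(56/3) = -27/1408

r = -7/3; a_0 = 1; a_1 = 6/5; a_2 = -9/80; a_3 = -153/440; a_4 = -27/1408


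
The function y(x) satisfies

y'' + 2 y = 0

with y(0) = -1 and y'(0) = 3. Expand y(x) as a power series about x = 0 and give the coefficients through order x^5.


Ansatz: y(x) = sum_{n>=0} a_n x^n, so y'(x) = sum_{n>=1} n a_n x^(n-1) and y''(x) = sum_{n>=2} n(n-1) a_n x^(n-2).
Substitute into P(x) y'' + Q(x) y' + R(x) y = 0 with P(x) = 1, Q(x) = 0, R(x) = 2, and match powers of x.
Initial conditions: a_0 = -1, a_1 = 3.
Setting the coefficient of each power of x to zero and solving order by order (substituting the coefficients already found):
  x^0: 2 a_2 + 2 a_0 = 0  ->  2 a_2 = -2 a_0 = 2  ->  a_2 = 1
  x^1: 6 a_3 + 2 a_1 = 0  ->  6 a_3 = -2 a_1 = -6  ->  a_3 = -1
  x^2: 12 a_4 + 2 a_2 = 0  ->  12 a_4 = -2 a_2 = -2  ->  a_4 = -1/6
  x^3: 20 a_5 + 2 a_3 = 0  ->  20 a_5 = -2 a_3 = 2  ->  a_5 = 1/10
Truncated series: y(x) = -1 + 3 x + x^2 - x^3 - (1/6) x^4 + (1/10) x^5 + O(x^6).

a_0 = -1; a_1 = 3; a_2 = 1; a_3 = -1; a_4 = -1/6; a_5 = 1/10


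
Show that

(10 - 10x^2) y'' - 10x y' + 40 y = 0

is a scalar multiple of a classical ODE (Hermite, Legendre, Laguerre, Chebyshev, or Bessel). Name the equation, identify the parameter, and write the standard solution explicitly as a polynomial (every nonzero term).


All three coefficients share the factor 10; dividing through by 10 gives  (1 - x^2) y'' - x y' + 4 y = 0.
This matches the Chebyshev equation (1 - x^2) y'' - x y' + n^2 y = 0 (note the -x y' term, not -2x y') with n^2 = 4, so n = 2; the polynomial solution is T_2(x).
With y = sum_k a_k x^k, matching x^k gives (k+2)(k+1) a_{k+2} = (k^2 - n^2) a_k = (k - 2)(k + 2) a_k. The right side vanishes at k = 2, so the series with the parity of 2 terminates at degree 2.
Standard normalization: leading coefficient of T_n is 2^(n-1), so a_2 = 2^1 = 2. Work downward with a_k = (k+1)(k+2) a_{k+2} / ((k - 2)(k + 2)):
  a_0 = (1)(2)(2) / ((0 - 2)(0 + 2)) = 4/(-4) = -1
Hence T_2(x) = 2 x^2 - 1.

T_2(x); series = 2 x^2 - 1


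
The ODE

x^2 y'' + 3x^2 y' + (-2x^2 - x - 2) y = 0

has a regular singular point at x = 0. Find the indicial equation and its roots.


Divide by x^2 to reach normal form y'' + P_1(x) y' + P_2(x) y = 0 with P_1(x) = 3 and P_2(x) = -2 - 1/x - 2/x^2.
x = 0 is a singular point because the y-coefficient -2 - 1/x - 2/x^2 has a pole at x = 0.
It is a regular singular point because x P_1(x) = p(x) = 3x and x^2 P_2(x) = q(x) = -2x^2 - x - 2 are polynomials, hence analytic at x = 0.
p(0) = 0,  q(0) = -2.
Indicial equation: r(r-1) + p(0) r + q(0) = 0, i.e. r^2 + (p(0) - 1) r + q(0) = 0, i.e. r^2 - 1 r - 2 = 0.
Discriminant: (-1)^2 - 4(-2) = 9, so r = (1 ± 3)/2.
Solving: r_1 = 2, r_2 = -1.

indicial: r^2 - 1 r - 2 = 0; roots r_1 = 2, r_2 = -1


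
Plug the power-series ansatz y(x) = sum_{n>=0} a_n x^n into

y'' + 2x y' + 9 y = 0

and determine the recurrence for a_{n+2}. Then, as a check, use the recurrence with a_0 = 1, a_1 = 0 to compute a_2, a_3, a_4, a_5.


Substitute y = sum_n a_n x^n.
y''(x) has coefficient (n+2)(n+1) a_{n+2} at x^n;
2 x y'(x) has coefficient 2 n a_n at x^n (shift);
9 y(x) has coefficient 9 a_n at x^n.
Matching x^n: (n+2)(n+1) a_{n+2} + (2n + 9) a_n = 0.
Thus a_{n+2} = (-2n - 9) / ((n+1)(n+2)) * a_n.

Check with a_0 = 1, a_1 = 0 (apply the recurrence for n = 0, 1, 2, 3): a_0 = 1, a_1 = 0, a_2 = -9/2, a_3 = 0, a_4 = 39/8, a_5 = 0.

a_(n+2) = (-2n - 9) / ((n+1)(n+2)) * a_n; check: a_0 = 1, a_1 = 0, a_2 = -9/2, a_3 = 0, a_4 = 39/8, a_5 = 0


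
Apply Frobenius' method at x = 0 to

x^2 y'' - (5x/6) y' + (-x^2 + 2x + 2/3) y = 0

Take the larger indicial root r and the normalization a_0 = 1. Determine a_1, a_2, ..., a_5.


Write in Frobenius form y'' + (p(x)/x) y' + (q(x)/x^2) y = 0:
  p(x) = -5/6,  q(x) = -x^2 + 2x + 2/3.
Indicial equation: r(r-1) + (-5/6) r + (2/3) = 0 -> roots r_1 = 4/3, r_2 = 1/2.
Take r = r_1 = 4/3. Let y(x) = x^r sum_{n>=0} a_n x^n with a_0 = 1.
Substitute y = x^r sum a_n x^n and match x^{r+n}. The recurrence is
  D(n) a_n + 2 a_{n-1} - 1 a_{n-2} = 0,  where D(n) = (r+n)(r+n-1) + (-5/6)(r+n) + (2/3).
  a_n = [-2 a_{n-1} + 1 a_{n-2}] / D(n).
Since the indicial polynomial factors as (r - r_1)(r - r_2), D(n) = (r_1 + n - r_1)(r_1 + n - r_2) = n(n + 5/6).
Evaluating step by step (a_0 = 1):
  n = 1: D(1) = 1(1 + 5/6) = 11/6; numerator = -2(1) = -2; a_1 = (-2)/(11/6) = -12/11
  n = 2: D(2) = 2(2 + 5/6) = 17/3; numerator = -2(-12/11) + 1(1) = 35/11; a_2 = (35/11)/(17/3) = 105/187
  n = 3: D(3) = 3(3 + 5/6) = 23/2; numerator = -2(105/187) + 1(-12/11) = -414/187; a_3 = (-414/187)/(23/2) = -36/187
  n = 4: D(4) = 4(4 + 5/6) = 58/3; numerator = -2(-36/187) + 1(105/187) = 177/187; a_4 = (177/187)/(58/3) = 531/10846
  n = 5: D(5) = 5(5 + 5/6) = 175/6; numerator = -2(531/10846) + 1(-36/187) = -1575/5423; a_5 = (-1575/5423)/(175/6) = -54/5423

r = 4/3; a_0 = 1; a_1 = -12/11; a_2 = 105/187; a_3 = -36/187; a_4 = 531/10846; a_5 = -54/5423
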